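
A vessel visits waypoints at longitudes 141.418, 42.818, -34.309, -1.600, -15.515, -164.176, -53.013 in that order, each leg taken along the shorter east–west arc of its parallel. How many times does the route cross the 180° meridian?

Leg 1: +141.418° → +42.818°, shortest Δλ = -98.6° (west) — does not cross 180°.
Leg 2: +42.818° → -34.309°, shortest Δλ = -77.127° (west) — does not cross 180°.
Leg 3: -34.309° → -1.600°, shortest Δλ = 32.709° (east) — does not cross 180°.
Leg 4: -1.600° → -15.515°, shortest Δλ = -13.915° (west) — does not cross 180°.
Leg 5: -15.515° → -164.176°, shortest Δλ = -148.661° (west) — does not cross 180°.
Leg 6: -164.176° → -53.013°, shortest Δλ = 111.163° (east) — does not cross 180°.
Total crossings: 0.

0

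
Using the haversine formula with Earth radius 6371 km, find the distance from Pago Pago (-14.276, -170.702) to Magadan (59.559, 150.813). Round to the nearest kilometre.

Δλ = 150.813 − -170.702 = 321.515°; wrapped into (−180°, 180°]: -38.485°.
Δφ = 59.559 − -14.276 = 73.835°.
a = sin²(Δφ/2) + cos φ₁ · cos φ₂ · sin²(Δλ/2) = 0.414128.
c = 2·atan2(√a, √(1−a)) = 1.39820 rad → d = 6371·c ≈ 8907.91 km.

8908 km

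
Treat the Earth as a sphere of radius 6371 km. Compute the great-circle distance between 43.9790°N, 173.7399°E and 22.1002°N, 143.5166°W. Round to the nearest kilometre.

4596 km

Δλ = -143.5166 − 173.7399 = -317.2565°; wrapped into (−180°, 180°]: 42.7435°.
Δφ = 22.1002 − 43.9790 = -21.8788°.
a = sin²(Δφ/2) + cos φ₁ · cos φ₂ · sin²(Δλ/2) = 0.124554.
c = 2·atan2(√a, √(1−a)) = 0.72138 rad → d = 6371·c ≈ 4595.94 km.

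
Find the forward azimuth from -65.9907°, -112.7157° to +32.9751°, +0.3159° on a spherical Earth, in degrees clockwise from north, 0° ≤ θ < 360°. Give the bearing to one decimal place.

95.8°

Δλ = 0.3159 − -112.7157 = 113.0316°.
θ = atan2( sin Δλ · cos φ₂ , cos φ₁ · sin φ₂ − sin φ₁ · cos φ₂ · cos Δλ )
  = atan2(0.77204, -0.07836) = 95.795° → normalised to [0°, 360°): 95.795°.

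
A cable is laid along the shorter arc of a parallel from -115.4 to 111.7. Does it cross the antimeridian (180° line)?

Yes

Naïve |111.7 − -115.4| = 227.1° > 180°, so the shorter arc goes the other way round — across 180°.
Signed shortest Δλ = ((111.7 − -115.4 + 180) mod 360) − 180 = -132.9°.
Going west by 132.9° from -115.4° passes through 180° before reaching +111.7°.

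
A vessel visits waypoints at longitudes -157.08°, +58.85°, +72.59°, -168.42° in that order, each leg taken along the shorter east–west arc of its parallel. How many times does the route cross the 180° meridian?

Leg 1: -157.08° → +58.85°, shortest Δλ = -144.07° (west) — crosses 180°.
Leg 2: +58.85° → +72.59°, shortest Δλ = 13.74° (east) — does not cross 180°.
Leg 3: +72.59° → -168.42°, shortest Δλ = 118.99° (east) — crosses 180°.
Total crossings: 2.

2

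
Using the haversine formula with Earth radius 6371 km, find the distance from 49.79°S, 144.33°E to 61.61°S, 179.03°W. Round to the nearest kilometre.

Δλ = -179.03 − 144.33 = -323.36°; wrapped into (−180°, 180°]: 36.64°.
Δφ = -61.61 − -49.79 = -11.82°.
a = sin²(Δφ/2) + cos φ₁ · cos φ₂ · sin²(Δλ/2) = 0.040929.
c = 2·atan2(√a, √(1−a)) = 0.40743 rad → d = 6371·c ≈ 2595.76 km.

2596 km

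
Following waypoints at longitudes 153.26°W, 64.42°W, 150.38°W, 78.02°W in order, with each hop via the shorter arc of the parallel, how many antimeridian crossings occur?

0

Leg 1: -153.26° → -64.42°, shortest Δλ = 88.84° (east) — does not cross 180°.
Leg 2: -64.42° → -150.38°, shortest Δλ = -85.96° (west) — does not cross 180°.
Leg 3: -150.38° → -78.02°, shortest Δλ = 72.36° (east) — does not cross 180°.
Total crossings: 0.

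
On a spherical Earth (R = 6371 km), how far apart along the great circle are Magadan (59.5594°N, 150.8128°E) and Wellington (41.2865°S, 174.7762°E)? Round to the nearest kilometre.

Δλ = 174.7762 − 150.8128 = 23.9634°.
Δφ = -41.2865 − 59.5594 = -100.8459°.
a = sin²(Δφ/2) + cos φ₁ · cos φ₂ · sin²(Δλ/2) = 0.610491.
c = 2·atan2(√a, √(1−a)) = 1.79362 rad → d = 6371·c ≈ 11427.14 km.

11427 km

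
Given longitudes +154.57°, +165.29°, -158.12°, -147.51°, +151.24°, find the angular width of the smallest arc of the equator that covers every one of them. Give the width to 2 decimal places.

61.25°

Sort the longitudes: -158.12°, -147.51°, +151.24°, +154.57°, +165.29°.
Eastward gaps between consecutive values (wrapping around): 10.61°, 298.75°, 3.33°, 10.72°, 36.59°.
Largest gap = 298.75° ⇒ minimal covering band is its complement: 360° − 298.75° = 61.25°.
Band runs from +151.24° eastward to -147.51°, crossing the antimeridian.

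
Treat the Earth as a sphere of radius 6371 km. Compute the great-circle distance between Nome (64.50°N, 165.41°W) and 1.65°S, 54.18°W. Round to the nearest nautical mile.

6033 nmi

Δλ = -54.18 − -165.41 = 111.23°.
Δφ = -1.65 − 64.50 = -66.15°.
a = sin²(Δφ/2) + cos φ₁ · cos φ₂ · sin²(Δλ/2) = 0.590909.
c = 2·atan2(√a, √(1−a)) = 1.75363 rad → d = 6371·c ≈ 11172.38 km ≈ 6032.60 nmi.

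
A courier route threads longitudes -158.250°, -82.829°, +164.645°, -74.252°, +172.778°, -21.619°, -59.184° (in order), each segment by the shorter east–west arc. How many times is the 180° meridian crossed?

Leg 1: -158.250° → -82.829°, shortest Δλ = 75.421° (east) — does not cross 180°.
Leg 2: -82.829° → +164.645°, shortest Δλ = -112.526° (west) — crosses 180°.
Leg 3: +164.645° → -74.252°, shortest Δλ = 121.103° (east) — crosses 180°.
Leg 4: -74.252° → +172.778°, shortest Δλ = -112.97° (west) — crosses 180°.
Leg 5: +172.778° → -21.619°, shortest Δλ = 165.603° (east) — crosses 180°.
Leg 6: -21.619° → -59.184°, shortest Δλ = -37.565° (west) — does not cross 180°.
Total crossings: 4.

4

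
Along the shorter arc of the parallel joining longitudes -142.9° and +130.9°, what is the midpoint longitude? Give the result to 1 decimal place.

+174.0°

Signed shortest Δλ from -142.9° to +130.9° is -86.2°.
Midpoint longitude = -142.9° + (-86.2°)/2 = -142.9° − 43.1° = -186.0°.
Normalise into (−180°, 180°]: +174.0°.
(The naïve average (-142.9 + +130.9)/2 = -6.0° is on the wrong side of the globe.)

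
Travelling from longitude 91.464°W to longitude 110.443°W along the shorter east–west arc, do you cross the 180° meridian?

No

Signed shortest Δλ = ((-110.443 − -91.464 + 180) mod 360) − 180 = -18.979°.
Going west by 18.979° from -91.464° reaches -110.443° without touching 180°.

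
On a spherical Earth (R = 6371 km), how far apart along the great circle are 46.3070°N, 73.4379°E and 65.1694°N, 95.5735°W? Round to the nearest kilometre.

Δλ = -95.5735 − 73.4379 = -169.0114°.
Δφ = 65.1694 − 46.3070 = 18.8624°.
a = sin²(Δφ/2) + cos φ₁ · cos φ₂ · sin²(Δλ/2) = 0.314282.
c = 2·atan2(√a, √(1−a)) = 1.19024 rad → d = 6371·c ≈ 7583.02 km.

7583 km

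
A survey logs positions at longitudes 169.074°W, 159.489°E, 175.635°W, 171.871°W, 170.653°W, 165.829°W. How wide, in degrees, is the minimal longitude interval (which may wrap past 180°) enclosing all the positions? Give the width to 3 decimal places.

34.682°

Sort the longitudes: -175.635°, -171.871°, -170.653°, -169.074°, -165.829°, +159.489°.
Eastward gaps between consecutive values (wrapping around): 3.764°, 1.218°, 1.579°, 3.245°, 325.318°, 24.876°.
Largest gap = 325.318° ⇒ minimal covering band is its complement: 360° − 325.318° = 34.682°.
Band runs from +159.489° eastward to -165.829°, crossing the antimeridian.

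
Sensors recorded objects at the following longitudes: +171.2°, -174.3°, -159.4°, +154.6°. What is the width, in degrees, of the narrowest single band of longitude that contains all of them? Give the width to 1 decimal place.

46.0°

Sort the longitudes: -174.3°, -159.4°, +154.6°, +171.2°.
Eastward gaps between consecutive values (wrapping around): 14.9°, 314.0°, 16.6°, 14.5°.
Largest gap = 314.0° ⇒ minimal covering band is its complement: 360° − 314.0° = 46.0°.
Band runs from +154.6° eastward to -159.4°, crossing the antimeridian.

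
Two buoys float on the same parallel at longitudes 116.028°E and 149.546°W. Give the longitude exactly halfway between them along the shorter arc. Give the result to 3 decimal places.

163.241°E

Signed shortest Δλ from +116.028° to -149.546° is +94.426°.
Midpoint longitude = +116.028° + (+94.426°)/2 = +116.028° + 47.213° = +163.241°.
(The naïve average (+116.028 + -149.546)/2 = -16.759° is on the wrong side of the globe.)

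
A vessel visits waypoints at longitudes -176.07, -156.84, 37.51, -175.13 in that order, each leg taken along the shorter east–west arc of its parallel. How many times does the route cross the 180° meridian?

2

Leg 1: -176.07° → -156.84°, shortest Δλ = 19.23° (east) — does not cross 180°.
Leg 2: -156.84° → +37.51°, shortest Δλ = -165.65° (west) — crosses 180°.
Leg 3: +37.51° → -175.13°, shortest Δλ = 147.36° (east) — crosses 180°.
Total crossings: 2.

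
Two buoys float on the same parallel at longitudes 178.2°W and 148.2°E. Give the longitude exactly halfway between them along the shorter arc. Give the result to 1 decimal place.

Signed shortest Δλ from -178.2° to +148.2° is -33.6°.
Midpoint longitude = -178.2° + (-33.6°)/2 = -178.2° − 16.8° = -195.0°.
Normalise into (−180°, 180°]: +165.0°.
(The naïve average (-178.2 + +148.2)/2 = -15.0° is on the wrong side of the globe.)

165.0°E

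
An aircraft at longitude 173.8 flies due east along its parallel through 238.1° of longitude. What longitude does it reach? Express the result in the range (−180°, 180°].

Start at +173.8°; shift +238.1° → +411.9°.
+411.9° lies outside (−180°, 180°]; subtract 360° → +51.9°.

+51.9°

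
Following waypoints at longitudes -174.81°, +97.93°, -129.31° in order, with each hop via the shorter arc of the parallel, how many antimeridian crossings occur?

Leg 1: -174.81° → +97.93°, shortest Δλ = -87.26° (west) — crosses 180°.
Leg 2: +97.93° → -129.31°, shortest Δλ = 132.76° (east) — crosses 180°.
Total crossings: 2.

2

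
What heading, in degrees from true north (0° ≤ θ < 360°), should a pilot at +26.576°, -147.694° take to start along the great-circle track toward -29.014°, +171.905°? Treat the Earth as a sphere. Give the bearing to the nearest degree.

Δλ = 171.905 − -147.694 = 319.599°; wrapped into (−180°, 180°]: -40.401°.
θ = atan2( sin Δλ · cos φ₂ , cos φ₁ · sin φ₂ − sin φ₁ · cos φ₂ · cos Δλ )
  = atan2(-0.56679, -0.73172) = -142.238° → normalised to [0°, 360°): 217.762°.

218°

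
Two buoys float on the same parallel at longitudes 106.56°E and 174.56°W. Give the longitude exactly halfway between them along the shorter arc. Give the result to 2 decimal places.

146.00°E

Signed shortest Δλ from +106.56° to -174.56° is +78.88°.
Midpoint longitude = +106.56° + (+78.88°)/2 = +106.56° + 39.44° = +146.00°.
(The naïve average (+106.56 + -174.56)/2 = -34.0° is on the wrong side of the globe.)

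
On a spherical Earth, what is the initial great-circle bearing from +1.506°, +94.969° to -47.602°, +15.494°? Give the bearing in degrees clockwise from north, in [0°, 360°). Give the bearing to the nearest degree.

222°

Δλ = 15.494 − 94.969 = -79.475°.
θ = atan2( sin Δλ · cos φ₂ , cos φ₁ · sin φ₂ − sin φ₁ · cos φ₂ · cos Δλ )
  = atan2(-0.66293, -0.74146) = -138.200° → normalised to [0°, 360°): 221.800°.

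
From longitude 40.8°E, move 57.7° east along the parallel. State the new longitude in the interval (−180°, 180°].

Start at +40.8°; shift +57.7° → +98.5°.
+98.5° already lies in (−180°, 180°].

98.5°E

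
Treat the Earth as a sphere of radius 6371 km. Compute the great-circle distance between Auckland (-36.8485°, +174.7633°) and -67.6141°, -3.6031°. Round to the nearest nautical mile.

4535 nmi

Δλ = -3.6031 − 174.7633 = -178.3664°.
Δφ = -67.6141 − -36.8485 = -30.7656°.
a = sin²(Δφ/2) + cos φ₁ · cos φ₂ · sin²(Δλ/2) = 0.375064.
c = 2·atan2(√a, √(1−a)) = 1.31825 rad → d = 6371·c ≈ 8398.56 km ≈ 4534.86 nmi.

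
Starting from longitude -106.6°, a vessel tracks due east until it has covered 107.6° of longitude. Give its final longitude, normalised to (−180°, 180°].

Start at -106.6°; shift +107.6° → +1.0°.
+1.0° already lies in (−180°, 180°].

+1.0°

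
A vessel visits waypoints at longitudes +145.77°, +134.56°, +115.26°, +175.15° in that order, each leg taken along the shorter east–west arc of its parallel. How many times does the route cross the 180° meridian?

0

Leg 1: +145.77° → +134.56°, shortest Δλ = -11.21° (west) — does not cross 180°.
Leg 2: +134.56° → +115.26°, shortest Δλ = -19.3° (west) — does not cross 180°.
Leg 3: +115.26° → +175.15°, shortest Δλ = 59.89° (east) — does not cross 180°.
Total crossings: 0.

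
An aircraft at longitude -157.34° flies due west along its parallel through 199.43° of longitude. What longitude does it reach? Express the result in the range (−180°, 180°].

+3.23°

Start at -157.34°; shift −199.43° → -356.77°.
-356.77° lies outside (−180°, 180°]; add 360° → +3.23°.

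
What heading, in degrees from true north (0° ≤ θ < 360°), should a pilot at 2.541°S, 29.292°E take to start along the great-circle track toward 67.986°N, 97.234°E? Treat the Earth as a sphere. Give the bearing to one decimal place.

Δλ = 97.234 − 29.292 = 67.942°.
θ = atan2( sin Δλ · cos φ₂ , cos φ₁ · sin φ₂ − sin φ₁ · cos φ₂ · cos Δλ )
  = atan2(0.34740, 0.93242) = 20.434° → normalised to [0°, 360°): 20.434°.

20.4°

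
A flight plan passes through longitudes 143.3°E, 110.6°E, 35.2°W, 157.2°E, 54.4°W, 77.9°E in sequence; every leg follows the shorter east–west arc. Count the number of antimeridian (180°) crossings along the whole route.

2

Leg 1: +143.3° → +110.6°, shortest Δλ = -32.7° (west) — does not cross 180°.
Leg 2: +110.6° → -35.2°, shortest Δλ = -145.8° (west) — does not cross 180°.
Leg 3: -35.2° → +157.2°, shortest Δλ = -167.6° (west) — crosses 180°.
Leg 4: +157.2° → -54.4°, shortest Δλ = 148.4° (east) — crosses 180°.
Leg 5: -54.4° → +77.9°, shortest Δλ = 132.3° (east) — does not cross 180°.
Total crossings: 2.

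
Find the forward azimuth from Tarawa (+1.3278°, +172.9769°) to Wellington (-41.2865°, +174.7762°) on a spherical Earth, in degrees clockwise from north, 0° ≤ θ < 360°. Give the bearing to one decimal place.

178.0°

Δλ = 174.7762 − 172.9769 = 1.7993°.
θ = atan2( sin Δλ · cos φ₂ , cos φ₁ · sin φ₂ − sin φ₁ · cos φ₂ · cos Δλ )
  = atan2(0.02359, -0.67705) = 178.004° → normalised to [0°, 360°): 178.004°.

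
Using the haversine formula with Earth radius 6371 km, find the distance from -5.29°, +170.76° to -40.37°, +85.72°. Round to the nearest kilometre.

Δλ = 85.72 − 170.76 = -85.04°.
Δφ = -40.37 − -5.29 = -35.08°.
a = sin²(Δφ/2) + cos φ₁ · cos φ₂ · sin²(Δλ/2) = 0.437345.
c = 2·atan2(√a, √(1−a)) = 1.44516 rad → d = 6371·c ≈ 9207.09 km.

9207 km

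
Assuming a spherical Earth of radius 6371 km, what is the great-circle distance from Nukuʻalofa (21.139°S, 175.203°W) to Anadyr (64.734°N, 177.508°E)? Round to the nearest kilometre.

Δλ = 177.508 − -175.203 = 352.711°; wrapped into (−180°, 180°]: -7.289°.
Δφ = 64.734 − -21.139 = 85.873°.
a = sin²(Δφ/2) + cos φ₁ · cos φ₂ · sin²(Δλ/2) = 0.465625.
c = 2·atan2(√a, √(1−a)) = 1.50199 rad → d = 6371·c ≈ 9569.19 km.

9569 km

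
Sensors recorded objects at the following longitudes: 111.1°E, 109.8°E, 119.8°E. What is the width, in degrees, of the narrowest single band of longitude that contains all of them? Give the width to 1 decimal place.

10.0°

Sort the longitudes: +109.8°, +111.1°, +119.8°.
Eastward gaps between consecutive values (wrapping around): 1.3°, 8.7°, 350.0°.
Largest gap = 350.0° ⇒ minimal covering band is its complement: 360° − 350.0° = 10.0°.
Band runs from +109.8° eastward to +119.8°.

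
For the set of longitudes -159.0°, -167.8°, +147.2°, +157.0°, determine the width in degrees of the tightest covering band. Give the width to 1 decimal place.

53.8°

Sort the longitudes: -167.8°, -159.0°, +147.2°, +157.0°.
Eastward gaps between consecutive values (wrapping around): 8.8°, 306.2°, 9.8°, 35.2°.
Largest gap = 306.2° ⇒ minimal covering band is its complement: 360° − 306.2° = 53.8°.
Band runs from +147.2° eastward to -159.0°, crossing the antimeridian.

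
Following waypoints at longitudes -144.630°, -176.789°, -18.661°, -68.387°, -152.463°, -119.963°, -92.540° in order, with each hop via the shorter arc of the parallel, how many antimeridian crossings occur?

0

Leg 1: -144.630° → -176.789°, shortest Δλ = -32.159° (west) — does not cross 180°.
Leg 2: -176.789° → -18.661°, shortest Δλ = 158.128° (east) — does not cross 180°.
Leg 3: -18.661° → -68.387°, shortest Δλ = -49.726° (west) — does not cross 180°.
Leg 4: -68.387° → -152.463°, shortest Δλ = -84.076° (west) — does not cross 180°.
Leg 5: -152.463° → -119.963°, shortest Δλ = 32.5° (east) — does not cross 180°.
Leg 6: -119.963° → -92.540°, shortest Δλ = 27.423° (east) — does not cross 180°.
Total crossings: 0.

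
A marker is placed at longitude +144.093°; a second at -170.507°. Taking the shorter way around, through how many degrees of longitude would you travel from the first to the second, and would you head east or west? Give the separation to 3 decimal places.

Raw difference: -170.507 − 144.093 = -314.6°.
Normalise into (−180°, 180°]: -314.6° + 360° = 45.4°.
Positive ⇒ the second point lies to the east; separation 45.400°.

45.400° east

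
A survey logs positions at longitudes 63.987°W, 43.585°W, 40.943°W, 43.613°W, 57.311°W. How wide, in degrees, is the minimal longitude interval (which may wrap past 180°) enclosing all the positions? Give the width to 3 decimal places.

Sort the longitudes: -63.987°, -57.311°, -43.613°, -43.585°, -40.943°.
Eastward gaps between consecutive values (wrapping around): 6.676°, 13.698°, 0.028°, 2.642°, 336.956°.
Largest gap = 336.956° ⇒ minimal covering band is its complement: 360° − 336.956° = 23.044°.
Band runs from -63.987° eastward to -40.943°.

23.044°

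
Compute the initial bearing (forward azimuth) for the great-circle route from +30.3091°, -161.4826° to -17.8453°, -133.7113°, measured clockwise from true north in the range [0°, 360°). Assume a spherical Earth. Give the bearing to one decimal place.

147.3°

Δλ = -133.7113 − -161.4826 = 27.7713°.
θ = atan2( sin Δλ · cos φ₂ , cos φ₁ · sin φ₂ − sin φ₁ · cos φ₂ · cos Δλ )
  = atan2(0.44353, -0.68961) = 147.253° → normalised to [0°, 360°): 147.253°.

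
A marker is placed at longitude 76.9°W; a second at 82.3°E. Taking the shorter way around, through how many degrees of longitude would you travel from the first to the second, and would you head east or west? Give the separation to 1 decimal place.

159.2° east

Raw difference: 82.3 − -76.9 = 159.2°.
Normalise into (−180°, 180°]: 159.2° stays 159.2°.
Positive ⇒ the second point lies to the east; separation 159.2°.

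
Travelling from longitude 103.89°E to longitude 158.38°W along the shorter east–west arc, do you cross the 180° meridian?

Yes

Naïve |-158.38 − 103.89| = 262.27° > 180°, so the shorter arc goes the other way round — across 180°.
Signed shortest Δλ = ((-158.38 − 103.89 + 180) mod 360) − 180 = 97.73°.
Going east by 97.73° from +103.89° passes through 180° before reaching -158.38°.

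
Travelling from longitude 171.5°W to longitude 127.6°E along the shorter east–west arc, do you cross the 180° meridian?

Yes

Naïve |127.6 − -171.5| = 299.1° > 180°, so the shorter arc goes the other way round — across 180°.
Signed shortest Δλ = ((127.6 − -171.5 + 180) mod 360) − 180 = -60.9°.
Going west by 60.9° from -171.5° passes through 180° before reaching +127.6°.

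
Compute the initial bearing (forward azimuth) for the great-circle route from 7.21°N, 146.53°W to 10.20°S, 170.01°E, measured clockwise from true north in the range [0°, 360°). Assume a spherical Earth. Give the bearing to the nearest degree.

Δλ = 170.01 − -146.53 = 316.54°; wrapped into (−180°, 180°]: -43.46°.
θ = atan2( sin Δλ · cos φ₂ , cos φ₁ · sin φ₂ − sin φ₁ · cos φ₂ · cos Δλ )
  = atan2(-0.67698, -0.26534) = -111.403° → normalised to [0°, 360°): 248.597°.

249°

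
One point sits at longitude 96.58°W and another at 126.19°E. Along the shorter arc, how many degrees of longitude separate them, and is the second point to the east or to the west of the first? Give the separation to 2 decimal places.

137.23° west

Raw difference: 126.19 − -96.58 = 222.77°.
Normalise into (−180°, 180°]: 222.77° − 360° = -137.23°.
Negative ⇒ the second point lies to the west; separation 137.23°.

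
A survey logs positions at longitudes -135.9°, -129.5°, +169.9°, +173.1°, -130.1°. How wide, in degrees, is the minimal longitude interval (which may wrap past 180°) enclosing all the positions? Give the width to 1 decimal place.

Sort the longitudes: -135.9°, -130.1°, -129.5°, +169.9°, +173.1°.
Eastward gaps between consecutive values (wrapping around): 5.8°, 0.6°, 299.4°, 3.2°, 51.0°.
Largest gap = 299.4° ⇒ minimal covering band is its complement: 360° − 299.4° = 60.6°.
Band runs from +169.9° eastward to -129.5°, crossing the antimeridian.

60.6°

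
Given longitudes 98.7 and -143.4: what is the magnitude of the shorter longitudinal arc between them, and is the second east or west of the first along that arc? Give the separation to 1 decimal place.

117.9° east

Raw difference: -143.4 − 98.7 = -242.1°.
Normalise into (−180°, 180°]: -242.1° + 360° = 117.9°.
Positive ⇒ the second point lies to the east; separation 117.9°.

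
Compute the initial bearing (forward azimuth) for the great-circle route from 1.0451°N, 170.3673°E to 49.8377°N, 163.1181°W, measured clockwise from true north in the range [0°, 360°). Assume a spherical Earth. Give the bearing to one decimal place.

Δλ = -163.1181 − 170.3673 = -333.4854°; wrapped into (−180°, 180°]: 26.5146°.
θ = atan2( sin Δλ · cos φ₂ , cos φ₁ · sin φ₂ − sin φ₁ · cos φ₂ · cos Δλ )
  = atan2(0.28792, 0.75357) = 20.911° → normalised to [0°, 360°): 20.911°.

20.9°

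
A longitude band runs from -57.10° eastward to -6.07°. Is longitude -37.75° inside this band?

Band width going east from -57.10° to -6.07°: ((-6.07 − -57.10) mod 360) = 51.03°.
Offset of -37.75° east of the west edge: ((-37.75 − -57.10) mod 360) = 19.35°.
19.35° ≤ 51.03° ⇒ inside.

Yes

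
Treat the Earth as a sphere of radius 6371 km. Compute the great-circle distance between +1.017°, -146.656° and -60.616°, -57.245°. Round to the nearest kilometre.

Δλ = -57.245 − -146.656 = 89.411°.
Δφ = -60.616 − 1.017 = -61.633°.
a = sin²(Δφ/2) + cos φ₁ · cos φ₂ · sin²(Δλ/2) = 0.505211.
c = 2·atan2(√a, √(1−a)) = 1.58122 rad → d = 6371·c ≈ 10073.95 km.

10074 km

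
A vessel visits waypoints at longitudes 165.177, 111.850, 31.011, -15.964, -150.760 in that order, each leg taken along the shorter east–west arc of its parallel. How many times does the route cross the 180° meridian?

Leg 1: +165.177° → +111.850°, shortest Δλ = -53.327° (west) — does not cross 180°.
Leg 2: +111.850° → +31.011°, shortest Δλ = -80.839° (west) — does not cross 180°.
Leg 3: +31.011° → -15.964°, shortest Δλ = -46.975° (west) — does not cross 180°.
Leg 4: -15.964° → -150.760°, shortest Δλ = -134.796° (west) — does not cross 180°.
Total crossings: 0.

0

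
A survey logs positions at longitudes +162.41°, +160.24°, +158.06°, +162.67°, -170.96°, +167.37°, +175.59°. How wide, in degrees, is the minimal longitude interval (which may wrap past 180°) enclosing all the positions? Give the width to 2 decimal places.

Sort the longitudes: -170.96°, +158.06°, +160.24°, +162.41°, +162.67°, +167.37°, +175.59°.
Eastward gaps between consecutive values (wrapping around): 329.02°, 2.18°, 2.17°, 0.26°, 4.70°, 8.22°, 13.45°.
Largest gap = 329.02° ⇒ minimal covering band is its complement: 360° − 329.02° = 30.98°.
Band runs from +158.06° eastward to -170.96°, crossing the antimeridian.

30.98°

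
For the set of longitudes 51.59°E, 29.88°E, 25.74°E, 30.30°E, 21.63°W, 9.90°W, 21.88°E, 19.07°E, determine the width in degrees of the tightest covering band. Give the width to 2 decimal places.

Sort the longitudes: -21.63°, -9.90°, +19.07°, +21.88°, +25.74°, +29.88°, +30.30°, +51.59°.
Eastward gaps between consecutive values (wrapping around): 11.73°, 28.97°, 2.81°, 3.86°, 4.14°, 0.42°, 21.29°, 286.78°.
Largest gap = 286.78° ⇒ minimal covering band is its complement: 360° − 286.78° = 73.22°.
Band runs from -21.63° eastward to +51.59°.

73.22°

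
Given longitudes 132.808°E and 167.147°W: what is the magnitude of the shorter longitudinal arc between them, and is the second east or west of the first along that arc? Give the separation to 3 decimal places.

Raw difference: -167.147 − 132.808 = -299.955°.
Normalise into (−180°, 180°]: -299.955° + 360° = 60.045°.
Positive ⇒ the second point lies to the east; separation 60.045°.

60.045° east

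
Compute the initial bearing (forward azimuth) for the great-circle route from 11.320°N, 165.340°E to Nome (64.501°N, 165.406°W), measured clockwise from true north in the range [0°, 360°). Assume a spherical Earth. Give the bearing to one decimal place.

Δλ = -165.406 − 165.340 = -330.746°; wrapped into (−180°, 180°]: 29.254°.
θ = atan2( sin Δλ · cos φ₂ , cos φ₁ · sin φ₂ − sin φ₁ · cos φ₂ · cos Δλ )
  = atan2(0.21038, 0.81131) = 14.537° → normalised to [0°, 360°): 14.537°.

14.5°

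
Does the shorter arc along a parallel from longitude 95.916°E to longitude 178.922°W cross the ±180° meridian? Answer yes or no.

Yes

Naïve |-178.922 − 95.916| = 274.838° > 180°, so the shorter arc goes the other way round — across 180°.
Signed shortest Δλ = ((-178.922 − 95.916 + 180) mod 360) − 180 = 85.162°.
Going east by 85.162° from +95.916° passes through 180° before reaching -178.922°.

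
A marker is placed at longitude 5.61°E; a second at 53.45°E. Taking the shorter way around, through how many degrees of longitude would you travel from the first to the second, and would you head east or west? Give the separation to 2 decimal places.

47.84° east

Raw difference: 53.45 − 5.61 = 47.84°.
Normalise into (−180°, 180°]: 47.84° stays 47.84°.
Positive ⇒ the second point lies to the east; separation 47.84°.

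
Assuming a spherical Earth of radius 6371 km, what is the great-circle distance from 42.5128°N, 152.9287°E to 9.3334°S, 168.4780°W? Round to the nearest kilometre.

6970 km

Δλ = -168.4780 − 152.9287 = -321.4067°; wrapped into (−180°, 180°]: 38.5933°.
Δφ = -9.3334 − 42.5128 = -51.8462°.
a = sin²(Δφ/2) + cos φ₁ · cos φ₂ · sin²(Δλ/2) = 0.270544.
c = 2·atan2(√a, √(1−a)) = 1.09403 rad → d = 6371·c ≈ 6970.04 km.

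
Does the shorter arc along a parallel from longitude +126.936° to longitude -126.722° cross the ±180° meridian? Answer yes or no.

Naïve |-126.722 − 126.936| = 253.658° > 180°, so the shorter arc goes the other way round — across 180°.
Signed shortest Δλ = ((-126.722 − 126.936 + 180) mod 360) − 180 = 106.342°.
Going east by 106.342° from +126.936° passes through 180° before reaching -126.722°.

Yes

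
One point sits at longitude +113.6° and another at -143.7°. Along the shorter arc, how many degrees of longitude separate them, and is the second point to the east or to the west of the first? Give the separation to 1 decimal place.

102.7° east

Raw difference: -143.7 − 113.6 = -257.3°.
Normalise into (−180°, 180°]: -257.3° + 360° = 102.7°.
Positive ⇒ the second point lies to the east; separation 102.7°.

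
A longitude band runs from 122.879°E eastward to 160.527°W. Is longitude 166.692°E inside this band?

Yes

Band width going east from +122.879° to -160.527°: ((-160.527 − 122.879) mod 360) = 76.594°.
Offset of +166.692° east of the west edge: ((166.692 − 122.879) mod 360) = 43.813°.
43.813° ≤ 76.594° ⇒ inside.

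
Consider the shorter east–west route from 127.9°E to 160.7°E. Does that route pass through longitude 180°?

Signed shortest Δλ = ((160.7 − 127.9 + 180) mod 360) − 180 = 32.8°.
Going east by 32.8° from +127.9° reaches +160.7° without touching 180°.

No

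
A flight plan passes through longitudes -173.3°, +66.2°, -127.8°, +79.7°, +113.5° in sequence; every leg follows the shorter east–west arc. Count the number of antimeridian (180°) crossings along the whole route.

3

Leg 1: -173.3° → +66.2°, shortest Δλ = -120.5° (west) — crosses 180°.
Leg 2: +66.2° → -127.8°, shortest Δλ = 166.0° (east) — crosses 180°.
Leg 3: -127.8° → +79.7°, shortest Δλ = -152.5° (west) — crosses 180°.
Leg 4: +79.7° → +113.5°, shortest Δλ = 33.8° (east) — does not cross 180°.
Total crossings: 3.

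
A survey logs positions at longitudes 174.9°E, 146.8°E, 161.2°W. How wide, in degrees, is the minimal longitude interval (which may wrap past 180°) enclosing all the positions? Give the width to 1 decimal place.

52.0°

Sort the longitudes: -161.2°, +146.8°, +174.9°.
Eastward gaps between consecutive values (wrapping around): 308.0°, 28.1°, 23.9°.
Largest gap = 308.0° ⇒ minimal covering band is its complement: 360° − 308.0° = 52.0°.
Band runs from +146.8° eastward to -161.2°, crossing the antimeridian.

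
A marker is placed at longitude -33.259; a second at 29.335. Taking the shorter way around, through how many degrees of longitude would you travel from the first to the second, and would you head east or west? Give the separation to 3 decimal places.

Raw difference: 29.335 − -33.259 = 62.594°.
Normalise into (−180°, 180°]: 62.594° stays 62.594°.
Positive ⇒ the second point lies to the east; separation 62.594°.

62.594° east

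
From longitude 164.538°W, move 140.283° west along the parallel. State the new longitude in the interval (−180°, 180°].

55.179°E

Start at -164.538°; shift −140.283° → -304.821°.
-304.821° lies outside (−180°, 180°]; add 360° → +55.179°.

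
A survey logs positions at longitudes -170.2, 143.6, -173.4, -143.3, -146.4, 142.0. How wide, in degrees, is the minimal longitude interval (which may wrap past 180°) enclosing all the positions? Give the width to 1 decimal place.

74.7°

Sort the longitudes: -173.4°, -170.2°, -146.4°, -143.3°, +142.0°, +143.6°.
Eastward gaps between consecutive values (wrapping around): 3.2°, 23.8°, 3.1°, 285.3°, 1.6°, 43.0°.
Largest gap = 285.3° ⇒ minimal covering band is its complement: 360° − 285.3° = 74.7°.
Band runs from +142.0° eastward to -143.3°, crossing the antimeridian.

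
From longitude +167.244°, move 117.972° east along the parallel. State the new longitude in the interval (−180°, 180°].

-74.784°

Start at +167.244°; shift +117.972° → +285.216°.
+285.216° lies outside (−180°, 180°]; subtract 360° → -74.784°.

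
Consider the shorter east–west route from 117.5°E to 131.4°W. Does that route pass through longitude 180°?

Yes

Naïve |-131.4 − 117.5| = 248.9° > 180°, so the shorter arc goes the other way round — across 180°.
Signed shortest Δλ = ((-131.4 − 117.5 + 180) mod 360) − 180 = 111.1°.
Going east by 111.1° from +117.5° passes through 180° before reaching -131.4°.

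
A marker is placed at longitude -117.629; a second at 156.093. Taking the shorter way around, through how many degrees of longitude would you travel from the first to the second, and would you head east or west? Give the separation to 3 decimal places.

Raw difference: 156.093 − -117.629 = 273.722°.
Normalise into (−180°, 180°]: 273.722° − 360° = -86.278°.
Negative ⇒ the second point lies to the west; separation 86.278°.

86.278° west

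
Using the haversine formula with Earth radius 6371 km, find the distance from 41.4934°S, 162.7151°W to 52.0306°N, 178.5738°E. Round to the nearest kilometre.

Δλ = 178.5738 − -162.7151 = 341.2889°; wrapped into (−180°, 180°]: -18.7111°.
Δφ = 52.0306 − -41.4934 = 93.5240°.
a = sin²(Δφ/2) + cos φ₁ · cos φ₂ · sin²(Δλ/2) = 0.542911.
c = 2·atan2(√a, √(1−a)) = 1.65672 rad → d = 6371·c ≈ 10554.99 km.

10555 km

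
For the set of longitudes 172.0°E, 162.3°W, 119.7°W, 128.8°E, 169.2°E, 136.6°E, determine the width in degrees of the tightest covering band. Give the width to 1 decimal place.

Sort the longitudes: -162.3°, -119.7°, +128.8°, +136.6°, +169.2°, +172.0°.
Eastward gaps between consecutive values (wrapping around): 42.6°, 248.5°, 7.8°, 32.6°, 2.8°, 25.7°.
Largest gap = 248.5° ⇒ minimal covering band is its complement: 360° − 248.5° = 111.5°.
Band runs from +128.8° eastward to -119.7°, crossing the antimeridian.

111.5°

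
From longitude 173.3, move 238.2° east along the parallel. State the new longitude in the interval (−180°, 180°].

Start at +173.3°; shift +238.2° → +411.5°.
+411.5° lies outside (−180°, 180°]; subtract 360° → +51.5°.

+51.5°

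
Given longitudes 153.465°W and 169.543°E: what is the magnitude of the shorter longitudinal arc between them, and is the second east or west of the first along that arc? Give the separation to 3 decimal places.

36.992° west

Raw difference: 169.543 − -153.465 = 323.008°.
Normalise into (−180°, 180°]: 323.008° − 360° = -36.992°.
Negative ⇒ the second point lies to the west; separation 36.992°.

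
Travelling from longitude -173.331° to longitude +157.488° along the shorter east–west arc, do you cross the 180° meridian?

Yes

Naïve |157.488 − -173.331| = 330.819° > 180°, so the shorter arc goes the other way round — across 180°.
Signed shortest Δλ = ((157.488 − -173.331 + 180) mod 360) − 180 = -29.181°.
Going west by 29.181° from -173.331° passes through 180° before reaching +157.488°.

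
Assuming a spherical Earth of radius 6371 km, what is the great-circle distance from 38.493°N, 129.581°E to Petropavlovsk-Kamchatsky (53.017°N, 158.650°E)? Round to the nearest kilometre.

Δλ = 158.650 − 129.581 = 29.069°.
Δφ = 53.017 − 38.493 = 14.524°.
a = sin²(Δφ/2) + cos φ₁ · cos φ₂ · sin²(Δλ/2) = 0.045634.
c = 2·atan2(√a, √(1−a)) = 0.43056 rad → d = 6371·c ≈ 2743.09 km.

2743 km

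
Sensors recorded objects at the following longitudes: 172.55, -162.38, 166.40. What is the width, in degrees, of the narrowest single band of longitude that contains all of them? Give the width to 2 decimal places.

31.22°

Sort the longitudes: -162.38°, +166.40°, +172.55°.
Eastward gaps between consecutive values (wrapping around): 328.78°, 6.15°, 25.07°.
Largest gap = 328.78° ⇒ minimal covering band is its complement: 360° − 328.78° = 31.22°.
Band runs from +166.40° eastward to -162.38°, crossing the antimeridian.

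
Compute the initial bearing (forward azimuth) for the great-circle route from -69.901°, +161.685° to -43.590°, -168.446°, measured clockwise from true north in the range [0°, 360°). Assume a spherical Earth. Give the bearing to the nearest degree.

Δλ = -168.446 − 161.685 = -330.131°; wrapped into (−180°, 180°]: 29.869°.
θ = atan2( sin Δλ · cos φ₂ , cos φ₁ · sin φ₂ − sin φ₁ · cos φ₂ · cos Δλ )
  = atan2(0.36071, 0.35289) = 45.628° → normalised to [0°, 360°): 45.628°.

46°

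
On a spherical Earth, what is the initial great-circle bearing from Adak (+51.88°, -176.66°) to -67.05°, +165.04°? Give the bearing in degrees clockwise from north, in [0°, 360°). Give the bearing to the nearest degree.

188°

Δλ = 165.04 − -176.66 = 341.70°; wrapped into (−180°, 180°]: -18.30°.
θ = atan2( sin Δλ · cos φ₂ , cos φ₁ · sin φ₂ − sin φ₁ · cos φ₂ · cos Δλ )
  = atan2(-0.12243, -0.85970) = -171.895° → normalised to [0°, 360°): 188.105°.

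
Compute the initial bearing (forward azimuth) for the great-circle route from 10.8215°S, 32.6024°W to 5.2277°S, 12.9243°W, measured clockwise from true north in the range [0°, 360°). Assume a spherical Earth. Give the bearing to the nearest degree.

76°

Δλ = -12.9243 − -32.6024 = 19.6781°.
θ = atan2( sin Δλ · cos φ₂ , cos φ₁ · sin φ₂ − sin φ₁ · cos φ₂ · cos Δλ )
  = atan2(0.33533, 0.08656) = 75.527° → normalised to [0°, 360°): 75.527°.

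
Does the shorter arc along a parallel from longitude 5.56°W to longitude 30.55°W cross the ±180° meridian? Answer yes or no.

Signed shortest Δλ = ((-30.55 − -5.56 + 180) mod 360) − 180 = -24.99°.
Going west by 24.99° from -5.56° reaches -30.55° without touching 180°.

No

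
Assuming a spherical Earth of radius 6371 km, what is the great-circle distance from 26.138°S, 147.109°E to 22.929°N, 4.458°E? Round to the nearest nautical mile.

8765 nmi

Δλ = 4.458 − 147.109 = -142.651°.
Δφ = 22.929 − -26.138 = 49.067°.
a = sin²(Δφ/2) + cos φ₁ · cos φ₂ · sin²(Δλ/2) = 0.914450.
c = 2·atan2(√a, √(1−a)) = 2.54793 rad → d = 6371·c ≈ 16232.89 km ≈ 8765.06 nmi.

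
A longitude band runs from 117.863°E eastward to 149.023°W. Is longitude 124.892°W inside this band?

Band width going east from +117.863° to -149.023°: ((-149.023 − 117.863) mod 360) = 93.114°.
Offset of -124.892° east of the west edge: ((-124.892 − 117.863) mod 360) = 117.245°.
117.245° > 93.114° ⇒ outside.

No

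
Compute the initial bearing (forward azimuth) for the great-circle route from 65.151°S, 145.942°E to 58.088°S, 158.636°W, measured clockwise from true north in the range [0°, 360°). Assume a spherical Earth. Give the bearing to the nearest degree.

Δλ = -158.636 − 145.942 = -304.578°; wrapped into (−180°, 180°]: 55.422°.
θ = atan2( sin Δλ · cos φ₂ , cos φ₁ · sin φ₂ − sin φ₁ · cos φ₂ · cos Δλ )
  = atan2(0.43524, -0.08449) = 100.985° → normalised to [0°, 360°): 100.985°.

101°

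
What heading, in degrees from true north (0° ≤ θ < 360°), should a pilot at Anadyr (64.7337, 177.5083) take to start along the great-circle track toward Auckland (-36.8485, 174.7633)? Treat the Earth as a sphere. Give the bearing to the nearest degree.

Δλ = 174.7633 − 177.5083 = -2.7450°.
θ = atan2( sin Δλ · cos φ₂ , cos φ₁ · sin φ₂ − sin φ₁ · cos φ₂ · cos Δλ )
  = atan2(-0.03832, -0.97881) = -177.758° → normalised to [0°, 360°): 182.242°.

182°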